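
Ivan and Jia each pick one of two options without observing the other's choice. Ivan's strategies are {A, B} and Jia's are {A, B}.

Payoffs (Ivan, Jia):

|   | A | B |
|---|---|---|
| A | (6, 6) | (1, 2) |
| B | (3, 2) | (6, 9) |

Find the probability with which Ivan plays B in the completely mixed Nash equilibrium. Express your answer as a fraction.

Let x be the probability that Ivan plays A. In a completely mixed equilibrium, Jia must be indifferent between A and B.
Jia's expected payoff from A is 6x + 2(1−x); from B it is 2x + 9(1−x).
Setting these equal: 4x + 2 = −7x + 9, so x = 7/11.
Therefore Ivan plays B with probability 1 − 7/11 = 4/11.

4/11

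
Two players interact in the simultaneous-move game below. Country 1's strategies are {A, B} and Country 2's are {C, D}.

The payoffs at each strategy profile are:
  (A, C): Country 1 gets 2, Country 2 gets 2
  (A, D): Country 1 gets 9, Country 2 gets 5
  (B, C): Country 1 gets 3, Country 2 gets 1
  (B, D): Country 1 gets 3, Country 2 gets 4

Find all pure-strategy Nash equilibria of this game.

(A, C): Country 1 prefers B (3 > 2); Country 2 prefers D (5 > 2) — not an equilibrium.
(A, D): Country 1 gets 9 ≥ 3 from B, and Country 2 gets 5 ≥ 2 from C — Nash equilibrium.
(B, C): Country 2 prefers D (4 > 1) — not an equilibrium.
(B, D): Country 1 prefers A (9 > 3) — not an equilibrium.

(A, D)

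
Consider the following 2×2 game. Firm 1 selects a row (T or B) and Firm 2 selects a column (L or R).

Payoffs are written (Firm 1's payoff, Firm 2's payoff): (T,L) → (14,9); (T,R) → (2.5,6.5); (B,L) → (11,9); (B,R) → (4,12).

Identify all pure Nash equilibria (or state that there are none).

(T, L): Firm 1 gets 14 ≥ 11 from B, and Firm 2 gets 9 ≥ 6.5 from R — Nash equilibrium.
(T, R): Firm 1 prefers B (4 > 2.5); Firm 2 prefers L (9 > 6.5) — not an equilibrium.
(B, L): Firm 1 prefers T (14 > 11); Firm 2 prefers R (12 > 9) — not an equilibrium.
(B, R): Firm 1 gets 4 ≥ 2.5 from T, and Firm 2 gets 12 ≥ 9 from L — Nash equilibrium.

(T, L) and (B, R)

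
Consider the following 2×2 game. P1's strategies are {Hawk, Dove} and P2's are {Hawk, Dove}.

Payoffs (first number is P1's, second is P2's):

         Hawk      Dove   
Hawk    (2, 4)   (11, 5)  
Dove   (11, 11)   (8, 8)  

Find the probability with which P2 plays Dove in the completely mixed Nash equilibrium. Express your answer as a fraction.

Let q be the probability that P2 plays Hawk. In a completely mixed equilibrium, P1 must be indifferent between Hawk and Dove.
P1's expected payoff from Hawk is 2q + 11(1−q); from Dove it is 11q + 8(1−q).
Setting these equal: −9q + 11 = 3q + 8, so q = 1/4.
Therefore P2 plays Dove with probability 1 − 1/4 = 3/4.

3/4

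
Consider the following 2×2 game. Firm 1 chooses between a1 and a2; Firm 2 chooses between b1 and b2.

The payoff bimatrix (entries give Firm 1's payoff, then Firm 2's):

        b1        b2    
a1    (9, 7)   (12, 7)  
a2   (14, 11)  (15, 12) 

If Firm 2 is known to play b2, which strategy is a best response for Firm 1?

a2

Against b2, Firm 1 earns 12 from a1 and 15 from a2.
So a2 is the best response.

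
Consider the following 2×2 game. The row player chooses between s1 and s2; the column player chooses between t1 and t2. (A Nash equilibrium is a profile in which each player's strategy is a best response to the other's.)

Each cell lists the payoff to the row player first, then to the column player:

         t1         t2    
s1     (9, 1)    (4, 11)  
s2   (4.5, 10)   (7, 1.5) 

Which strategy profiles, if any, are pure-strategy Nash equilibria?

(s1, t1): the column player prefers t2 (11 > 1) — not an equilibrium.
(s1, t2): the row player prefers s2 (7 > 4) — not an equilibrium.
(s2, t1): the row player prefers s1 (9 > 4.5) — not an equilibrium.
(s2, t2): the column player prefers t1 (10 > 1.5) — not an equilibrium.

none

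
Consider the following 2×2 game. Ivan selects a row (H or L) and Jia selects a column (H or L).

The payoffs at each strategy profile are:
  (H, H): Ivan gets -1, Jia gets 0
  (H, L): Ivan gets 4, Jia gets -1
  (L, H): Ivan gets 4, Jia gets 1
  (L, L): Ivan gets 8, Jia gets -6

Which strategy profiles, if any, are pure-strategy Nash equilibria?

(L, H)

(H, H): Ivan prefers L (4 > -1) — not an equilibrium.
(H, L): Ivan prefers L (8 > 4); Jia prefers H (0 > -1) — not an equilibrium.
(L, H): Ivan gets 4 ≥ -1 from H, and Jia gets 1 ≥ -6 from L — Nash equilibrium.
(L, L): Jia prefers H (1 > -6) — not an equilibrium.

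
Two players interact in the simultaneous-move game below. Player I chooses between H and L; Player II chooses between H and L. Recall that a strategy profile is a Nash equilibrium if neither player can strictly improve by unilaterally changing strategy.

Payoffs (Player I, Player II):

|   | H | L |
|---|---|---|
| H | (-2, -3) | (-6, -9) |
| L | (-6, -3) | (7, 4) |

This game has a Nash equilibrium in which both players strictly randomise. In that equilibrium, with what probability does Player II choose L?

Let y be the probability that Player II plays H. In a completely mixed equilibrium, Player I must be indifferent between H and L.
Player I's expected payoff from H is −2y − 6(1−y); from L it is −6y + 7(1−y).
Setting these equal: 4y − 6 = −13y + 7, so y = 13/17.
Therefore Player II plays L with probability 1 − 13/17 = 4/17.

4/17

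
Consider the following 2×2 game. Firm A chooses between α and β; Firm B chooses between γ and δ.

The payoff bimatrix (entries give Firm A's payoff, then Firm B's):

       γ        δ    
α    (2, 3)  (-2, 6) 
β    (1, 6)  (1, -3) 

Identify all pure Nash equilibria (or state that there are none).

none

(α, γ): Firm B prefers δ (6 > 3) — not an equilibrium.
(α, δ): Firm A prefers β (1 > -2) — not an equilibrium.
(β, γ): Firm A prefers α (2 > 1) — not an equilibrium.
(β, δ): Firm B prefers γ (6 > -3) — not an equilibrium.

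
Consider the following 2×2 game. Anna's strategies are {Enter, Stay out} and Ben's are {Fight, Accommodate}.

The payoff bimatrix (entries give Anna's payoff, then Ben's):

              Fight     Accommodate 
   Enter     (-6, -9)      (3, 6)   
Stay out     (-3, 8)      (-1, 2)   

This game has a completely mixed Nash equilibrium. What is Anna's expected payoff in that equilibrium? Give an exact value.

-15/7

First find q, the probability Ben plays Fight, from Anna's indifference between Enter and Stay out: −6q + 3(1−q) = −3q − (1−q), giving q = 4/7.
Since Anna is indifferent in equilibrium, Anna's expected payoff equals the payoff from either row against (4/7, 3/7). Using Enter: −6(4/7) + 3(3/7) = -15/7.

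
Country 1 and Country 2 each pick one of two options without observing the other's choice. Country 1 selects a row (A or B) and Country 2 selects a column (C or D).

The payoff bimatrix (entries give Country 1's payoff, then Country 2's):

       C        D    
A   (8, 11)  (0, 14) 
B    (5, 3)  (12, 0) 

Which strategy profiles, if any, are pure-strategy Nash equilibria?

(A, C): Country 2 prefers D (14 > 11) — not an equilibrium.
(A, D): Country 1 prefers B (12 > 0) — not an equilibrium.
(B, C): Country 1 prefers A (8 > 5) — not an equilibrium.
(B, D): Country 2 prefers C (3 > 0) — not an equilibrium.

none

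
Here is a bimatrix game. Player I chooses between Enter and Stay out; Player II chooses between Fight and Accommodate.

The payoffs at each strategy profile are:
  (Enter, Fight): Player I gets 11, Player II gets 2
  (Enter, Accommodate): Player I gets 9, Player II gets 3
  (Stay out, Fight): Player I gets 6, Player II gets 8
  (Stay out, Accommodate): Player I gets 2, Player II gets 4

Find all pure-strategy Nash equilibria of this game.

(Enter, Accommodate)

(Enter, Fight): Player II prefers Accommodate (3 > 2) — not an equilibrium.
(Enter, Accommodate): Player I gets 9 ≥ 2 from Stay out, and Player II gets 3 ≥ 2 from Fight — Nash equilibrium.
(Stay out, Fight): Player I prefers Enter (11 > 6) — not an equilibrium.
(Stay out, Accommodate): Player I prefers Enter (9 > 2); Player II prefers Fight (8 > 4) — not an equilibrium.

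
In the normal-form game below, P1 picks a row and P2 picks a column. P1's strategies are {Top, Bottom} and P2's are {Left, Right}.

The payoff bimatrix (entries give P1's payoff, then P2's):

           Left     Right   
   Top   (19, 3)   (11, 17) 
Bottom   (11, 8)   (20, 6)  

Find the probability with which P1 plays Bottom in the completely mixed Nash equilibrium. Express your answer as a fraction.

Let p be the probability that P1 plays Top. In a completely mixed equilibrium, P2 must be indifferent between Left and Right.
P2's expected payoff from Left is 3p + 8(1−p); from Right it is 17p + 6(1−p).
Setting these equal: −5p + 8 = 11p + 6, so p = 1/8.
Therefore P1 plays Bottom with probability 1 − 1/8 = 7/8.

7/8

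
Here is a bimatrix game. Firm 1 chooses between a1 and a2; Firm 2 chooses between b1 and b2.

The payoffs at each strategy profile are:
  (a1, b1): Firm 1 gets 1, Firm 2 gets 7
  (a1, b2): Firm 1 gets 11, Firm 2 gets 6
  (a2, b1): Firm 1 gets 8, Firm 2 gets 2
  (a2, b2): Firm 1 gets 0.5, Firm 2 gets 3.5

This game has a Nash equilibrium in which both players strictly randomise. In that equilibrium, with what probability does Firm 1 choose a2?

Let p be the probability that Firm 1 plays a1. In a completely mixed equilibrium, Firm 2 must be indifferent between b1 and b2.
Firm 2's expected payoff from b1 is 7p + 2(1−p); from b2 it is 6p + 3.5(1−p).
Setting these equal: 5p + 2 = 2.5p + 3.5, so p = 3/5.
Therefore Firm 1 plays a2 with probability 1 − 3/5 = 2/5.

2/5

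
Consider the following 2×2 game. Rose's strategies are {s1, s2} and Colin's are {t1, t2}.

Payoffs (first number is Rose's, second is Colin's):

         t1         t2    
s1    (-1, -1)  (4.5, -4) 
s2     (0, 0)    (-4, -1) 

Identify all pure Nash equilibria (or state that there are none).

(s1, t1): Rose prefers s2 (0 > -1) — not an equilibrium.
(s1, t2): Colin prefers t1 (-1 > -4) — not an equilibrium.
(s2, t1): Rose gets 0 ≥ -1 from s1, and Colin gets 0 ≥ -1 from t2 — Nash equilibrium.
(s2, t2): Rose prefers s1 (4.5 > -4); Colin prefers t1 (0 > -1) — not an equilibrium.

(s2, t1)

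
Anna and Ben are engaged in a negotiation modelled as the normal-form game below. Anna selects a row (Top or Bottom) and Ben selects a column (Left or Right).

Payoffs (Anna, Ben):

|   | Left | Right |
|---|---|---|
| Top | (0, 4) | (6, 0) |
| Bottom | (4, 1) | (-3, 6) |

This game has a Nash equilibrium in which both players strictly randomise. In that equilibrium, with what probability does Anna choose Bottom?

4/9

Let r be the probability that Anna plays Top. In a completely mixed equilibrium, Ben must be indifferent between Left and Right.
Ben's expected payoff from Left is 4r + (1−r); from Right it is 6(1−r).
Setting these equal: 3r + 1 = −6r + 6, so r = 5/9.
Therefore Anna plays Bottom with probability 1 − 5/9 = 4/9.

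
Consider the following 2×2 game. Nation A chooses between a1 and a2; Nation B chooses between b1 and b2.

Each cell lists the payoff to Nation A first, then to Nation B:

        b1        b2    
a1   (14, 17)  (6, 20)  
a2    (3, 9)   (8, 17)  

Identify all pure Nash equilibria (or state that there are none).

(a2, b2)

(a1, b1): Nation B prefers b2 (20 > 17) — not an equilibrium.
(a1, b2): Nation A prefers a2 (8 > 6) — not an equilibrium.
(a2, b1): Nation A prefers a1 (14 > 3); Nation B prefers b2 (17 > 9) — not an equilibrium.
(a2, b2): Nation A gets 8 ≥ 6 from a1, and Nation B gets 17 ≥ 9 from b1 — Nash equilibrium.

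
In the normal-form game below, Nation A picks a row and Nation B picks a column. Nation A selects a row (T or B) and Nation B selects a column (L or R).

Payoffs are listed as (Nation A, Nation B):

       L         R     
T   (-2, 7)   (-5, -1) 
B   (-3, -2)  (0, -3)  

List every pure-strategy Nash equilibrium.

(T, L)

(T, L): Nation A gets -2 ≥ -3 from B, and Nation B gets 7 ≥ -1 from R — Nash equilibrium.
(T, R): Nation A prefers B (0 > -5); Nation B prefers L (7 > -1) — not an equilibrium.
(B, L): Nation A prefers T (-2 > -3) — not an equilibrium.
(B, R): Nation B prefers L (-2 > -3) — not an equilibrium.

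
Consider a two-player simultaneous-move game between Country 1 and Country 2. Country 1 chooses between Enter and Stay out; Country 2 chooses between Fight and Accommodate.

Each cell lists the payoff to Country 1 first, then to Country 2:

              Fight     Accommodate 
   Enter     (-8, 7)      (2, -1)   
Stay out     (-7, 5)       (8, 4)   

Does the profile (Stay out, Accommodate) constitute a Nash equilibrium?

At (Stay out, Accommodate), Country 1 earns 8; switching to Enter would give 2, so Country 1 has no profitable deviation.
Country 2 earns 4; switching to Fight would give 5, so Country 2 would deviate.
Since at least one player can profitably deviate, this is not a Nash equilibrium.

No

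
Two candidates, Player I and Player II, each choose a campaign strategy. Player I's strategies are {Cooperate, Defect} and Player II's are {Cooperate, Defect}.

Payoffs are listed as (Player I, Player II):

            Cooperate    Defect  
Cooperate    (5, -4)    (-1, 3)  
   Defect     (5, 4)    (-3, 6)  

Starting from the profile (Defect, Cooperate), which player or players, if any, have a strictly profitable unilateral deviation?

Player II

Player I at (Defect, Cooperate) earns 5; deviating to Cooperate yields 5 — not better.
Player II earns 4; deviating to Defect yields 6 — a strict improvement.
Only Player II has a strictly profitable deviation.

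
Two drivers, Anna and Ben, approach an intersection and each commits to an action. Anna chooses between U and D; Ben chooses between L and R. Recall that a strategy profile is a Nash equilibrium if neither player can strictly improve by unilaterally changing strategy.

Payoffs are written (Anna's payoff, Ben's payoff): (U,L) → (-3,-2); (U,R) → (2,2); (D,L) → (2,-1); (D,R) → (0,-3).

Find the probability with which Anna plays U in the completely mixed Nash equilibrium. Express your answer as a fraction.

Let p be the probability that Anna plays U. In a completely mixed equilibrium, Ben must be indifferent between L and R.
Ben's expected payoff from L is −2p − (1−p); from R it is 2p − 3(1−p).
Setting these equal: −p − 1 = 5p − 3, so p = 1/3.

1/3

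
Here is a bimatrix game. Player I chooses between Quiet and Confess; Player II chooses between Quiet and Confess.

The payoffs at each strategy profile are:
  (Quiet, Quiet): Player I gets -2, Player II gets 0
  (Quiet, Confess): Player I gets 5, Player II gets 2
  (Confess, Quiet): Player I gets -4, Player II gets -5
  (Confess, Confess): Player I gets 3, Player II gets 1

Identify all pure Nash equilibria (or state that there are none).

(Quiet, Quiet): Player II prefers Confess (2 > 0) — not an equilibrium.
(Quiet, Confess): Player I gets 5 ≥ 3 from Confess, and Player II gets 2 ≥ 0 from Quiet — Nash equilibrium.
(Confess, Quiet): Player I prefers Quiet (-2 > -4); Player II prefers Confess (1 > -5) — not an equilibrium.
(Confess, Confess): Player I prefers Quiet (5 > 3) — not an equilibrium.

(Quiet, Confess)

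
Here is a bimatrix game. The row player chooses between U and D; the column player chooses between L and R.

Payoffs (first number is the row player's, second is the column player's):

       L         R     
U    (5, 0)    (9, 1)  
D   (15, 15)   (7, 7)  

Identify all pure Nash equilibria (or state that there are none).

(U, R) and (D, L)

(U, L): the row player prefers D (15 > 5); the column player prefers R (1 > 0) — not an equilibrium.
(U, R): the row player gets 9 ≥ 7 from D, and the column player gets 1 ≥ 0 from L — Nash equilibrium.
(D, L): the row player gets 15 ≥ 5 from U, and the column player gets 15 ≥ 7 from R — Nash equilibrium.
(D, R): the row player prefers U (9 > 7); the column player prefers L (15 > 7) — not an equilibrium.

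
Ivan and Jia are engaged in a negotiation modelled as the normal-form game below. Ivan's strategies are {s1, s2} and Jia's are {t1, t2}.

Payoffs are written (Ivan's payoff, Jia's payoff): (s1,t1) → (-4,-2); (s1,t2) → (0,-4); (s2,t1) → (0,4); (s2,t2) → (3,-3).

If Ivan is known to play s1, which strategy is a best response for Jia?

Against s1, Jia earns -2 from t1 and -4 from t2.
So t1 is the best response.

t1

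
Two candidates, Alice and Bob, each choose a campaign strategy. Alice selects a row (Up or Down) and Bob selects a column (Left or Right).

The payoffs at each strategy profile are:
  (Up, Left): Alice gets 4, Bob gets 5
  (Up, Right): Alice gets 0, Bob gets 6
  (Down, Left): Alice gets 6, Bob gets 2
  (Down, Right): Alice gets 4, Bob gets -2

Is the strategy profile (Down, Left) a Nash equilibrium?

At (Down, Left), Alice earns 6; switching to Up would give 4, so Alice has no profitable deviation.
Bob earns 2; switching to Right would give -2, so Bob has no profitable deviation.
Neither player can gain by a unilateral deviation, so this profile is a Nash equilibrium.

Yes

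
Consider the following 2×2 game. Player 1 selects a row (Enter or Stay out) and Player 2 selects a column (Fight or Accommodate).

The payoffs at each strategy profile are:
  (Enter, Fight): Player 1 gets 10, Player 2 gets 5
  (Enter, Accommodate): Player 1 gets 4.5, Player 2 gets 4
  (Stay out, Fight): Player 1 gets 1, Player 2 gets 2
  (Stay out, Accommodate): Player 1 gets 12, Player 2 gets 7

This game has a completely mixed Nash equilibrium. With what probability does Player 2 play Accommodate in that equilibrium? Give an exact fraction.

6/11

Let y be the probability that Player 2 plays Fight. In a completely mixed equilibrium, Player 1 must be indifferent between Enter and Stay out.
Player 1's expected payoff from Enter is 10y + 4.5(1−y); from Stay out it is y + 12(1−y).
Setting these equal: 5.5y + 4.5 = −11y + 12, so y = 5/11.
Therefore Player 2 plays Accommodate with probability 1 − 5/11 = 6/11.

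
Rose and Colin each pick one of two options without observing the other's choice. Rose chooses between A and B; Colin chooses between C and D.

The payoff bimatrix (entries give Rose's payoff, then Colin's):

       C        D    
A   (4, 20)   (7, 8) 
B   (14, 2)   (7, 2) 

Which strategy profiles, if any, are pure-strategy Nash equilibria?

(A, C): Rose prefers B (14 > 4) — not an equilibrium.
(A, D): Colin prefers C (20 > 8) — not an equilibrium.
(B, C): Rose gets 14 ≥ 4 from A, and Colin gets 2 ≥ 2 from D — Nash equilibrium.
(B, D): Rose gets 7 ≥ 7 from A, and Colin gets 2 ≥ 2 from C — Nash equilibrium.

(B, C) and (B, D)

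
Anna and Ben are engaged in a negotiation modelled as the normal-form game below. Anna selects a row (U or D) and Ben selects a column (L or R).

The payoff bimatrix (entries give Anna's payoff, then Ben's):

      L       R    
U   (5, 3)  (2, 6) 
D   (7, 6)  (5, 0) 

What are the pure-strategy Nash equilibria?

(D, L)

(U, L): Anna prefers D (7 > 5); Ben prefers R (6 > 3) — not an equilibrium.
(U, R): Anna prefers D (5 > 2) — not an equilibrium.
(D, L): Anna gets 7 ≥ 5 from U, and Ben gets 6 ≥ 0 from R — Nash equilibrium.
(D, R): Ben prefers L (6 > 0) — not an equilibrium.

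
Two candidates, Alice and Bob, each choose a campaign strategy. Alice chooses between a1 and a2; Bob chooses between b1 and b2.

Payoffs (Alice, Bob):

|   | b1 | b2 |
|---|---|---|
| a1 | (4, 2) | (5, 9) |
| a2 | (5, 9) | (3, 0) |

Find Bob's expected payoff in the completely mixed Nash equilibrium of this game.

81/16

First find x, the probability Alice plays a1, from Bob's indifference between b1 and b2: 2x + 9(1−x) = 9x, giving x = 9/16.
Since Bob is indifferent in equilibrium, Bob's expected payoff equals the payoff from either column against (9/16, 7/16). Using b1: 2(9/16) + 9(7/16) = 81/16.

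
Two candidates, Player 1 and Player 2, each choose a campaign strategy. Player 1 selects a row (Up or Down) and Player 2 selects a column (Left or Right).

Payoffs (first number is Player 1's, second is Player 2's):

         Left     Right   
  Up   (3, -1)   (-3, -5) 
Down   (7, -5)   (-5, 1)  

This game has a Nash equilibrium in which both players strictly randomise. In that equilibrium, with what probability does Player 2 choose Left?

1/3

Let q be the probability that Player 2 plays Left. In a completely mixed equilibrium, Player 1 must be indifferent between Up and Down.
Player 1's expected payoff from Up is 3q − 3(1−q); from Down it is 7q − 5(1−q).
Setting these equal: 6q − 3 = 12q − 5, so q = 1/3.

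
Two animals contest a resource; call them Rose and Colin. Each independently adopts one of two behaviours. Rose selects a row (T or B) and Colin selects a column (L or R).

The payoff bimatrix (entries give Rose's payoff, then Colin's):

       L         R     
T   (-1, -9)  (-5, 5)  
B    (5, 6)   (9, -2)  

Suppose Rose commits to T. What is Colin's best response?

R

Against T, Colin earns -9 from L and 5 from R.
So R is the best response.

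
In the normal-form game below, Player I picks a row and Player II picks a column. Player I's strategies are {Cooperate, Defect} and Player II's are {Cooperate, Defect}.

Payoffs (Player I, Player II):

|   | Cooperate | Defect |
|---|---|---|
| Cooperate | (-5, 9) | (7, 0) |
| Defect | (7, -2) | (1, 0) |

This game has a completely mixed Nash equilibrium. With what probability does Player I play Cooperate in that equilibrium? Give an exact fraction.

Let r be the probability that Player I plays Cooperate. In a completely mixed equilibrium, Player II must be indifferent between Cooperate and Defect.
Player II's expected payoff from Cooperate is 9r − 2(1−r); from Defect it is 0.
Setting these equal: 11r − 2 = 0, so r = 2/11.

2/11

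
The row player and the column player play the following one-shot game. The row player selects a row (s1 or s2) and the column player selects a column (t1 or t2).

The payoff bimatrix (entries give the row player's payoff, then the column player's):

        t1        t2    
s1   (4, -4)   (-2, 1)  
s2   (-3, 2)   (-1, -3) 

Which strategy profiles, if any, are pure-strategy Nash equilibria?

(s1, t1): the column player prefers t2 (1 > -4) — not an equilibrium.
(s1, t2): the row player prefers s2 (-1 > -2) — not an equilibrium.
(s2, t1): the row player prefers s1 (4 > -3) — not an equilibrium.
(s2, t2): the column player prefers t1 (2 > -3) — not an equilibrium.

none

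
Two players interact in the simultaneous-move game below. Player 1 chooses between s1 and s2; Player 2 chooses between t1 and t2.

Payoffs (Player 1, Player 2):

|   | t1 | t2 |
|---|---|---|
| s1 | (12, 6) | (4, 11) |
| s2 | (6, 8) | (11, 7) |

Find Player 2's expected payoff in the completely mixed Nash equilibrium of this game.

23/3

First find p, the probability Player 1 plays s1, from Player 2's indifference between t1 and t2: 6p + 8(1−p) = 11p + 7(1−p), giving p = 1/6.
Since Player 2 is indifferent in equilibrium, Player 2's expected payoff equals the payoff from either column against (1/6, 5/6). Using t1: 6(1/6) + 8(5/6) = 23/3.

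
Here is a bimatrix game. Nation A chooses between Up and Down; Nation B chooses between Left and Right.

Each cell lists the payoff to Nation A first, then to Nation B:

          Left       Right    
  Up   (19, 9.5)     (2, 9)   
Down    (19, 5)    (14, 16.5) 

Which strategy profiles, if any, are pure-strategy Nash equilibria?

(Up, Left) and (Down, Right)

(Up, Left): Nation A gets 19 ≥ 19 from Down, and Nation B gets 9.5 ≥ 9 from Right — Nash equilibrium.
(Up, Right): Nation A prefers Down (14 > 2); Nation B prefers Left (9.5 > 9) — not an equilibrium.
(Down, Left): Nation B prefers Right (16.5 > 5) — not an equilibrium.
(Down, Right): Nation A gets 14 ≥ 2 from Up, and Nation B gets 16.5 ≥ 5 from Left — Nash equilibrium.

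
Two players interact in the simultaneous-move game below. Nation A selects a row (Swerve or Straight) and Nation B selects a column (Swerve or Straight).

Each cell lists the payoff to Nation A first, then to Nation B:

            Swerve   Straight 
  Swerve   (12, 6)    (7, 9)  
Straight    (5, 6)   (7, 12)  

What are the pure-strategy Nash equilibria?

(Swerve, Straight) and (Straight, Straight)

(Swerve, Swerve): Nation B prefers Straight (9 > 6) — not an equilibrium.
(Swerve, Straight): Nation A gets 7 ≥ 7 from Straight, and Nation B gets 9 ≥ 6 from Swerve — Nash equilibrium.
(Straight, Swerve): Nation A prefers Swerve (12 > 5); Nation B prefers Straight (12 > 6) — not an equilibrium.
(Straight, Straight): Nation A gets 7 ≥ 7 from Swerve, and Nation B gets 12 ≥ 6 from Swerve — Nash equilibrium.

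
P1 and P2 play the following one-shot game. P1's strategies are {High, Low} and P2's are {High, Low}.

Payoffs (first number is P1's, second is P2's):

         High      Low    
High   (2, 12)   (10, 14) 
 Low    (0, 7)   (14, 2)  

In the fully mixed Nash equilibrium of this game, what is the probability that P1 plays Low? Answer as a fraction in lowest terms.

Let p be the probability that P1 plays High. In a completely mixed equilibrium, P2 must be indifferent between High and Low.
P2's expected payoff from High is 12p + 7(1−p); from Low it is 14p + 2(1−p).
Setting these equal: 5p + 7 = 12p + 2, so p = 5/7.
Therefore P1 plays Low with probability 1 − 5/7 = 2/7.

2/7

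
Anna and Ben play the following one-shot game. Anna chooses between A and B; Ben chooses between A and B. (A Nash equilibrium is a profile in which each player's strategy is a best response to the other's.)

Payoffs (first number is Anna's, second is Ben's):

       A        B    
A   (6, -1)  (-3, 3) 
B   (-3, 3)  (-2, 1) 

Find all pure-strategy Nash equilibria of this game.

none

(A, A): Ben prefers B (3 > -1) — not an equilibrium.
(A, B): Anna prefers B (-2 > -3) — not an equilibrium.
(B, A): Anna prefers A (6 > -3) — not an equilibrium.
(B, B): Ben prefers A (3 > 1) — not an equilibrium.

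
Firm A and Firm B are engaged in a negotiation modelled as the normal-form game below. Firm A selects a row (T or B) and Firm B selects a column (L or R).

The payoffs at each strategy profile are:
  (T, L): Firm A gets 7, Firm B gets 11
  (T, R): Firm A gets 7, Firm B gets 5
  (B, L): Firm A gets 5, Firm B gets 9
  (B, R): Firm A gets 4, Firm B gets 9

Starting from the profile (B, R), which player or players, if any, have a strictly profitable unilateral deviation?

Firm A at (B, R) earns 4; deviating to T yields 7 — a strict improvement.
Firm B earns 9; deviating to L yields 9 — not better.
Only Firm A has a strictly profitable deviation.

Firm A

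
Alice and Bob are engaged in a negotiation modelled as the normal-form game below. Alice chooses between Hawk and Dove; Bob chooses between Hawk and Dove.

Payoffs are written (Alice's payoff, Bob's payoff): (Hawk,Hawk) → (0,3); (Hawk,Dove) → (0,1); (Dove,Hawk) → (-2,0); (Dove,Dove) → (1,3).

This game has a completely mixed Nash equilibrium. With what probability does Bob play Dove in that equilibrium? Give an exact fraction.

Let y be the probability that Bob plays Hawk. In a completely mixed equilibrium, Alice must be indifferent between Hawk and Dove.
Alice's expected payoff from Hawk is 0; from Dove it is −2y + (1−y).
Setting these equal: 0 = −3y + 1, so y = 1/3.
Therefore Bob plays Dove with probability 1 − 1/3 = 2/3.

2/3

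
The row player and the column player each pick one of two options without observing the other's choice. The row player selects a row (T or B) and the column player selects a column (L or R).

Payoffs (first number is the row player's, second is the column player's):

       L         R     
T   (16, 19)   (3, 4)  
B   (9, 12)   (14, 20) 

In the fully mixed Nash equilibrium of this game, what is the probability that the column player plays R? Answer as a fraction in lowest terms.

7/18

Let c be the probability that the column player plays L. In a completely mixed equilibrium, the row player must be indifferent between T and B.
The row player's expected payoff from T is 16c + 3(1−c); from B it is 9c + 14(1−c).
Setting these equal: 13c + 3 = −5c + 14, so c = 11/18.
Therefore the column player plays R with probability 1 − 11/18 = 7/18.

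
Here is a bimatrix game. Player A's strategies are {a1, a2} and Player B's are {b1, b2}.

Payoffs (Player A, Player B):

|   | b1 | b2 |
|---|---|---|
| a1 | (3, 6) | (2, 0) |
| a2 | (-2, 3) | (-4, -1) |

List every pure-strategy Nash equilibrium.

(a1, b1): Player A gets 3 ≥ -2 from a2, and Player B gets 6 ≥ 0 from b2 — Nash equilibrium.
(a1, b2): Player B prefers b1 (6 > 0) — not an equilibrium.
(a2, b1): Player A prefers a1 (3 > -2) — not an equilibrium.
(a2, b2): Player A prefers a1 (2 > -4); Player B prefers b1 (3 > -1) — not an equilibrium.

(a1, b1)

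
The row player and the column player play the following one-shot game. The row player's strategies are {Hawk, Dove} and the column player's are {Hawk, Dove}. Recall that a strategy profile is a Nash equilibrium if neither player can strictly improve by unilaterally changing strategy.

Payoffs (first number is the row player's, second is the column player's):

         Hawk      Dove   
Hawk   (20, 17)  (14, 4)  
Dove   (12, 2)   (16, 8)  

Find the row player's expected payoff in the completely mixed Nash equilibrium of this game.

76/5

First find y, the probability the column player plays Hawk, from the row player's indifference between Hawk and Dove: 20y + 14(1−y) = 12y + 16(1−y), giving y = 1/5.
Since the row player is indifferent in equilibrium, the row player's expected payoff equals the payoff from either row against (1/5, 4/5). Using Hawk: 20(1/5) + 14(4/5) = 76/5.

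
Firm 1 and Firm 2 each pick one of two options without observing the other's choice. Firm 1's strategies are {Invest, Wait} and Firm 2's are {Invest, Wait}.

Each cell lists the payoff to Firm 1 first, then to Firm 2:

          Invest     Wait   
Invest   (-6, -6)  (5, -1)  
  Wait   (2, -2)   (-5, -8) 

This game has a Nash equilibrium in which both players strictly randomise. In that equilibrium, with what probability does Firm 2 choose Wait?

Let c be the probability that Firm 2 plays Invest. In a completely mixed equilibrium, Firm 1 must be indifferent between Invest and Wait.
Firm 1's expected payoff from Invest is −6c + 5(1−c); from Wait it is 2c − 5(1−c).
Setting these equal: −11c + 5 = 7c − 5, so c = 5/9.
Therefore Firm 2 plays Wait with probability 1 − 5/9 = 4/9.

4/9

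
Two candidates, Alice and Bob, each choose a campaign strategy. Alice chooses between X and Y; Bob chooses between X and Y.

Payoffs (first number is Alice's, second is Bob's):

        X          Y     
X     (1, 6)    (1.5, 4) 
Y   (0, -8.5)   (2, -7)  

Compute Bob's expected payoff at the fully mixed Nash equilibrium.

First find p, the probability Alice plays X, from Bob's indifference between X and Y: 6p − 8.5(1−p) = 4p − 7(1−p), giving p = 3/7.
Since Bob is indifferent in equilibrium, Bob's expected payoff equals the payoff from either column against (3/7, 4/7). Using X: 6(3/7) − 8.5(4/7) = -16/7.

-16/7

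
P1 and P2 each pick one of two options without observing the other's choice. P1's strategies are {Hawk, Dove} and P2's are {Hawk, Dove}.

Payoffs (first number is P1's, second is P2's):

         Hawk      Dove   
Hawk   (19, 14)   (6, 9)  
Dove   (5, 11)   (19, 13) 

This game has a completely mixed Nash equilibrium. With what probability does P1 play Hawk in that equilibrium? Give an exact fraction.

Let p be the probability that P1 plays Hawk. In a completely mixed equilibrium, P2 must be indifferent between Hawk and Dove.
P2's expected payoff from Hawk is 14p + 11(1−p); from Dove it is 9p + 13(1−p).
Setting these equal: 3p + 11 = −4p + 13, so p = 2/7.

2/7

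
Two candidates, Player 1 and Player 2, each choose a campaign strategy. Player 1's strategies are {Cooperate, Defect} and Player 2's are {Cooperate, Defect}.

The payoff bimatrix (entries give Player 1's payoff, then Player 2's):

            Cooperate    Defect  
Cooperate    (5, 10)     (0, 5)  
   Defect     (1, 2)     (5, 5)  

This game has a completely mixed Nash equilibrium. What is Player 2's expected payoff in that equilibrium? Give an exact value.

First find p, the probability Player 1 plays Cooperate, from Player 2's indifference between Cooperate and Defect: 10p + 2(1−p) = 5p + 5(1−p), giving p = 3/8.
Since Player 2 is indifferent in equilibrium, Player 2's expected payoff equals the payoff from either column against (3/8, 5/8). Using Cooperate: 10(3/8) + 2(5/8) = 5.

5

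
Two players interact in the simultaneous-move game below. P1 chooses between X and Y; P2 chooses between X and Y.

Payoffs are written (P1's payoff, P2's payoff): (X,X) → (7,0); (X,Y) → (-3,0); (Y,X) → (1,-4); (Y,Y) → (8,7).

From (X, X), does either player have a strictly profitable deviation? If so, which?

P1 at (X, X) earns 7; deviating to Y yields 1 — not better.
P2 earns 0; deviating to Y yields 0 — not better.
Neither player can strictly improve; the profile is a Nash equilibrium.

Neither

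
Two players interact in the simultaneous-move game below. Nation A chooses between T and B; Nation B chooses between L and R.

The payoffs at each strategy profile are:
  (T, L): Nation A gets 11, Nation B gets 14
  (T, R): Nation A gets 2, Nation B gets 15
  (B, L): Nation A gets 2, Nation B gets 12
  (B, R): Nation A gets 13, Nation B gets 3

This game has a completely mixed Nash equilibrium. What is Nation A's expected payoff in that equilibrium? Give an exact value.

139/20

First find q, the probability Nation B plays L, from Nation A's indifference between T and B: 11q + 2(1−q) = 2q + 13(1−q), giving q = 11/20.
Since Nation A is indifferent in equilibrium, Nation A's expected payoff equals the payoff from either row against (11/20, 9/20). Using T: 11(11/20) + 2(9/20) = 139/20.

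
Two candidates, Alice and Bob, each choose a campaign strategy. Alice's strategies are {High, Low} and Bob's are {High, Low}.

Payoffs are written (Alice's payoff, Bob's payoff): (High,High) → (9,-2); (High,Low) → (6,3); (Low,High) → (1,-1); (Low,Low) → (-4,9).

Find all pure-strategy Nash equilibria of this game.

(High, High): Bob prefers Low (3 > -2) — not an equilibrium.
(High, Low): Alice gets 6 ≥ -4 from Low, and Bob gets 3 ≥ -2 from High — Nash equilibrium.
(Low, High): Alice prefers High (9 > 1); Bob prefers Low (9 > -1) — not an equilibrium.
(Low, Low): Alice prefers High (6 > -4) — not an equilibrium.

(High, Low)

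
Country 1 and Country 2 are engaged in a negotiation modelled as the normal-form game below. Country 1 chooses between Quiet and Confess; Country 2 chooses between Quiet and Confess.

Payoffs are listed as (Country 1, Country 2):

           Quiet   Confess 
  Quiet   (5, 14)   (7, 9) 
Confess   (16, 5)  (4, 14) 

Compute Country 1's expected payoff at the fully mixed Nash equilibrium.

46/7

First find q, the probability Country 2 plays Quiet, from Country 1's indifference between Quiet and Confess: 5q + 7(1−q) = 16q + 4(1−q), giving q = 3/14.
Since Country 1 is indifferent in equilibrium, Country 1's expected payoff equals the payoff from either row against (3/14, 11/14). Using Quiet: 5(3/14) + 7(11/14) = 46/7.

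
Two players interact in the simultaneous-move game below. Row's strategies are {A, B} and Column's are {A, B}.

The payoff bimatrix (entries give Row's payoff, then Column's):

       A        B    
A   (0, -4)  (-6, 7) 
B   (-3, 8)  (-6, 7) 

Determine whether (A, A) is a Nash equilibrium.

At (A, A), Row earns 0; switching to B would give -3, so Row has no profitable deviation.
Column earns -4; switching to B would give 7, so Column would deviate.
Since at least one player can profitably deviate, this is not a Nash equilibrium.

No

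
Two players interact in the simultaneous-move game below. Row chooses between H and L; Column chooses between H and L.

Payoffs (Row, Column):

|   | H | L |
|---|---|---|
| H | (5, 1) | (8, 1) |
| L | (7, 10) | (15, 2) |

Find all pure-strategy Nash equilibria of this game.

(H, H): Row prefers L (7 > 5) — not an equilibrium.
(H, L): Row prefers L (15 > 8) — not an equilibrium.
(L, H): Row gets 7 ≥ 5 from H, and Column gets 10 ≥ 2 from L — Nash equilibrium.
(L, L): Column prefers H (10 > 2) — not an equilibrium.

(L, H)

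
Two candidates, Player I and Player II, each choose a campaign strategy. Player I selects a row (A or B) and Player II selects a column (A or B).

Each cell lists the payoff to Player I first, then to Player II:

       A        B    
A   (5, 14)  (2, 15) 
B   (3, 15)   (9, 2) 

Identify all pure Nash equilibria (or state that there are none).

(A, A): Player II prefers B (15 > 14) — not an equilibrium.
(A, B): Player I prefers B (9 > 2) — not an equilibrium.
(B, A): Player I prefers A (5 > 3) — not an equilibrium.
(B, B): Player II prefers A (15 > 2) — not an equilibrium.

none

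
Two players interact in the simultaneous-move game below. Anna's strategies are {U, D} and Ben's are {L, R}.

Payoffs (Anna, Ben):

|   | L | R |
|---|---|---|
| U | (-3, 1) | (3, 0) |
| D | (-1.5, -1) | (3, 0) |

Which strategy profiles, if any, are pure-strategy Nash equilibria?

(D, R)

(U, L): Anna prefers D (-1.5 > -3) — not an equilibrium.
(U, R): Ben prefers L (1 > 0) — not an equilibrium.
(D, L): Ben prefers R (0 > -1) — not an equilibrium.
(D, R): Anna gets 3 ≥ 3 from U, and Ben gets 0 ≥ -1 from L — Nash equilibrium.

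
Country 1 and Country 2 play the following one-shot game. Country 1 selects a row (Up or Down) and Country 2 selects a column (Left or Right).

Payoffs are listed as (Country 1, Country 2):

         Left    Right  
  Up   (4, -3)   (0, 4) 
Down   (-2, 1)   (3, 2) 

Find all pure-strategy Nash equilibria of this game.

(Up, Left): Country 2 prefers Right (4 > -3) — not an equilibrium.
(Up, Right): Country 1 prefers Down (3 > 0) — not an equilibrium.
(Down, Left): Country 1 prefers Up (4 > -2); Country 2 prefers Right (2 > 1) — not an equilibrium.
(Down, Right): Country 1 gets 3 ≥ 0 from Up, and Country 2 gets 2 ≥ 1 from Left — Nash equilibrium.

(Down, Right)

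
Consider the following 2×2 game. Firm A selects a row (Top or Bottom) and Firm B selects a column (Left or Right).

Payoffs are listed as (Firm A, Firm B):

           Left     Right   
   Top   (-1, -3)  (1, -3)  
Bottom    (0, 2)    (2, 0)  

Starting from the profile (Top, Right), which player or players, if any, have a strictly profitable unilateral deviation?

Firm A at (Top, Right) earns 1; deviating to Bottom yields 2 — a strict improvement.
Firm B earns -3; deviating to Left yields -3 — not better.
Only Firm A has a strictly profitable deviation.

Firm A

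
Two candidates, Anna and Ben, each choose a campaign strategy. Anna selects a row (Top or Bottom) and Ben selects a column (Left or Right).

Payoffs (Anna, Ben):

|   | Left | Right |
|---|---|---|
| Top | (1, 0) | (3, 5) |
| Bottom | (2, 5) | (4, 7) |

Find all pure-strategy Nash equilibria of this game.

(Top, Left): Anna prefers Bottom (2 > 1); Ben prefers Right (5 > 0) — not an equilibrium.
(Top, Right): Anna prefers Bottom (4 > 3) — not an equilibrium.
(Bottom, Left): Ben prefers Right (7 > 5) — not an equilibrium.
(Bottom, Right): Anna gets 4 ≥ 3 from Top, and Ben gets 7 ≥ 5 from Left — Nash equilibrium.

(Bottom, Right)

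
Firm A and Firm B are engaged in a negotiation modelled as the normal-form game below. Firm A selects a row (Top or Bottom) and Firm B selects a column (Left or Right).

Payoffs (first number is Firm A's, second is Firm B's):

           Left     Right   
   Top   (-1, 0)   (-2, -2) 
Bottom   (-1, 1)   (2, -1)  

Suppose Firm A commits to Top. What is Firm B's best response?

Against Top, Firm B earns 0 from Left and -2 from Right.
So Left is the best response.

Left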